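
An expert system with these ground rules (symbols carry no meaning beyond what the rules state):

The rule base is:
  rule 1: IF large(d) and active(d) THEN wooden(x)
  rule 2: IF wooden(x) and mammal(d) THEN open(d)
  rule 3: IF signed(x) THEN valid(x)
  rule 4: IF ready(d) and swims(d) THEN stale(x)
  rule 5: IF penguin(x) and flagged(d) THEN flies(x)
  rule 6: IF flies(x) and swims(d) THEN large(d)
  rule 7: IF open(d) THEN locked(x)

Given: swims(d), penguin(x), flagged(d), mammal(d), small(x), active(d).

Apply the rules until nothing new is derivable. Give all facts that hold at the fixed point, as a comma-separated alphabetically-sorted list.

active(d), flagged(d), flies(x), large(d), locked(x), mammal(d), open(d), penguin(x), small(x), swims(d), wooden(x)

[1] rule 5 [IF penguin(x) and flagged(d) THEN flies(x)]. ⇒ new: flies(x).
[2] rule 6 [IF flies(x) and swims(d) THEN large(d)]. ⇒ new: large(d).
[3] rule 1 [IF large(d) and active(d) THEN wooden(x)]. ⇒ new: wooden(x).
[4] rule 2 [IF wooden(x) and mammal(d) THEN open(d)]. ⇒ new: open(d).
[5] rule 7 [IF open(d) THEN locked(x)]. ⇒ new: locked(x).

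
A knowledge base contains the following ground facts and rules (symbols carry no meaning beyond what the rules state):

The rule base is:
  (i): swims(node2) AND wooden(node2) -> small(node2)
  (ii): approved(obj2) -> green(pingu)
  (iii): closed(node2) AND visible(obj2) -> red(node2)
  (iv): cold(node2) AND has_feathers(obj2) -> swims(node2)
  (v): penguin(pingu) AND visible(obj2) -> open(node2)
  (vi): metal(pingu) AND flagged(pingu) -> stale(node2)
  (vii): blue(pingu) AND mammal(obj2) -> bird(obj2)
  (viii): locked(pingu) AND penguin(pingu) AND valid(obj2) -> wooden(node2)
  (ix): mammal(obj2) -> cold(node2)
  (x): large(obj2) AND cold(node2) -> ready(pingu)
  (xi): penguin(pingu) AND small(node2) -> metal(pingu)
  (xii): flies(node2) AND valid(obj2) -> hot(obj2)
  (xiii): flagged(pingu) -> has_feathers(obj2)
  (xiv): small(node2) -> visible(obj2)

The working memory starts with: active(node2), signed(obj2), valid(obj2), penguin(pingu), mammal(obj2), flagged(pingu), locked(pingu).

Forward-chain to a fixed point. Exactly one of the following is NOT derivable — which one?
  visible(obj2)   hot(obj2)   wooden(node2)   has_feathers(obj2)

hot(obj2)

Round 1 — (viii), (ix), (xiii), derive wooden(node2), cold(node2), has_feathers(obj2).
Round 2 — (iv), derive swims(node2).
Round 3 — (i), derive small(node2).
Round 4 — (xi), (xiv), derive metal(pingu), visible(obj2).
Round 5 — (v), (vi), derive open(node2), stale(node2).
Derived: visible(obj2) (round 4), wooden(node2) (round 1), has_feathers(obj2) (round 1). hot(obj2) never appears in any round.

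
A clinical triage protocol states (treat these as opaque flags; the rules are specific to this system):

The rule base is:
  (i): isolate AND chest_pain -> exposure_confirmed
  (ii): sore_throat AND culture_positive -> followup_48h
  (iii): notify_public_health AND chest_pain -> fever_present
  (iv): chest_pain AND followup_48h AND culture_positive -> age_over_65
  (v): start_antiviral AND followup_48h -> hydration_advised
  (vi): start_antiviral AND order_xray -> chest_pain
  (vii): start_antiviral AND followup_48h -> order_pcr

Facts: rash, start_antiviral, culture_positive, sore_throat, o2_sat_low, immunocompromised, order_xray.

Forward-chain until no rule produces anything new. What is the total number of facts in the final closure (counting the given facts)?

Round 1: (ii) [sore_throat AND culture_positive -> followup_48h]; (vi) [start_antiviral AND order_xray -> chest_pain]. New: followup_48h, chest_pain.
Round 2: (iv) [chest_pain AND followup_48h AND culture_positive -> age_over_65]; (v) [start_antiviral AND followup_48h -> hydration_advised]; (vii) [start_antiviral AND followup_48h -> order_pcr]. New: age_over_65, hydration_advised, order_pcr.
Closure: {age_over_65, chest_pain, culture_positive, followup_48h, hydration_advised, immunocompromised, o2_sat_low, order_pcr, order_xray, rash, sore_throat, start_antiviral} — 12 facts.

12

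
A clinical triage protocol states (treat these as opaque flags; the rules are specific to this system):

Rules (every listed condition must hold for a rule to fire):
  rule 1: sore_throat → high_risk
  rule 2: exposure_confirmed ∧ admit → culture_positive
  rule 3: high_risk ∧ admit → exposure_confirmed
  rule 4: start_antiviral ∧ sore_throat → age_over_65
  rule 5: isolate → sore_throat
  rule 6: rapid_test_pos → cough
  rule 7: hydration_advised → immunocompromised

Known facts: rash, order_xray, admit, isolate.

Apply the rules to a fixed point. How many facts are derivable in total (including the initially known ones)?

8

Round 1: rule 5 [isolate → sore_throat]. New: sore_throat.
Round 2: rule 1 [sore_throat → high_risk]. New: high_risk.
Round 3: rule 3 [high_risk ∧ admit → exposure_confirmed]. New: exposure_confirmed.
Round 4: rule 2 [exposure_confirmed ∧ admit → culture_positive]. New: culture_positive.
Closure: {admit, culture_positive, exposure_confirmed, high_risk, isolate, order_xray, rash, sore_throat} — 8 facts.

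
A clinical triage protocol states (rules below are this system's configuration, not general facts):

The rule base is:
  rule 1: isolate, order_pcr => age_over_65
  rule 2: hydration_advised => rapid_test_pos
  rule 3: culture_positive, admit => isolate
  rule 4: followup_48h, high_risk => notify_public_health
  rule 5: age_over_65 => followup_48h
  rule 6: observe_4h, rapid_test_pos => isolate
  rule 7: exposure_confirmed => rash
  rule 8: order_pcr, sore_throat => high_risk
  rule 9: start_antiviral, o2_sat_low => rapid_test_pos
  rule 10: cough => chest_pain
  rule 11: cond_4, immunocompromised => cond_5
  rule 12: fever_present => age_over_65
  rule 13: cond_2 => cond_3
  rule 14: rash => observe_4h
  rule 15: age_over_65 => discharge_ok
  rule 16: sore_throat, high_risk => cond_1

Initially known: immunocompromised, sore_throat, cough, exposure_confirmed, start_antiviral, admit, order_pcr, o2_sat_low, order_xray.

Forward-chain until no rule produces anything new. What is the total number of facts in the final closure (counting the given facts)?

Round 1: rule 7 [exposure_confirmed => rash]; rule 8 [order_pcr, sore_throat => high_risk]; rule 9 [start_antiviral, o2_sat_low => rapid_test_pos]; rule 10 [cough => chest_pain]. Adds rash, high_risk, rapid_test_pos, chest_pain.
Round 2: rule 14 [rash => observe_4h]; rule 16 [sore_throat, high_risk => cond_1]. Adds observe_4h, cond_1.
Round 3: rule 6 [observe_4h, rapid_test_pos => isolate]. Adds isolate.
Round 4: rule 1 [isolate, order_pcr => age_over_65]. Adds age_over_65.
Round 5: rule 5 [age_over_65 => followup_48h]; rule 15 [age_over_65 => discharge_ok]. Adds followup_48h, discharge_ok.
Round 6: rule 4 [followup_48h, high_risk => notify_public_health]. Adds notify_public_health.
Closure: {admit, age_over_65, chest_pain, cond_1, cough, discharge_ok, exposure_confirmed, followup_48h, high_risk, immunocompromised, isolate, notify_public_health, o2_sat_low, observe_4h, order_pcr, order_xray, rapid_test_pos, rash, sore_throat, start_antiviral} — 20 facts.

20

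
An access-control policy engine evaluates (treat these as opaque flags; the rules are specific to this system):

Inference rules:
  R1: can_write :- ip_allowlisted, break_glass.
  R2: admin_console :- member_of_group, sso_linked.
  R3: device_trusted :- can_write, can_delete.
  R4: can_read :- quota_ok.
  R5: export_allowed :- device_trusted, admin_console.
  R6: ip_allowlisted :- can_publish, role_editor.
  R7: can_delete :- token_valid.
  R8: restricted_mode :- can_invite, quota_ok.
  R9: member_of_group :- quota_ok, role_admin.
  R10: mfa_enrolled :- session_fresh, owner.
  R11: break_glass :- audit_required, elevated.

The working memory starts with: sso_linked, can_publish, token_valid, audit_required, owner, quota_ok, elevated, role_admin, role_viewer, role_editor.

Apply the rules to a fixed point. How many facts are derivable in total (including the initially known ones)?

[1] R4 [can_read :- quota_ok.]; R6 [ip_allowlisted :- can_publish, role_editor.]; R7 [can_delete :- token_valid.]; R9 [member_of_group :- quota_ok, role_admin.]; R11 [break_glass :- audit_required, elevated.]. ⇒ new: can_read, ip_allowlisted, can_delete, member_of_group, break_glass.
[2] R1 [can_write :- ip_allowlisted, break_glass.]; R2 [admin_console :- member_of_group, sso_linked.]. ⇒ new: can_write, admin_console.
[3] R3 [device_trusted :- can_write, can_delete.]. ⇒ new: device_trusted.
[4] R5 [export_allowed :- device_trusted, admin_console.]. ⇒ new: export_allowed.
Closure: {admin_console, audit_required, break_glass, can_delete, can_publish, can_read, can_write, device_trusted, elevated, export_allowed, ip_allowlisted, member_of_group, owner, quota_ok, role_admin, role_editor, role_viewer, sso_linked, token_valid} — 19 facts.

19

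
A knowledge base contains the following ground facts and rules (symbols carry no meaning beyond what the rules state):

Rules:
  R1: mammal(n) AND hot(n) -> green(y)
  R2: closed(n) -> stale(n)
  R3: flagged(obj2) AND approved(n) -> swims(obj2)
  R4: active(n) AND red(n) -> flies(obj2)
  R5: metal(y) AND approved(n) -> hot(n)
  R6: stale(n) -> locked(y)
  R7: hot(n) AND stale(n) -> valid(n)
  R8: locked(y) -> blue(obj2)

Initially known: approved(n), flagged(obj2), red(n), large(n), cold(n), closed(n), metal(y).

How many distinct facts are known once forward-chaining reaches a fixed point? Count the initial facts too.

13

[1] R2 [closed(n) -> stale(n)]; R3 [flagged(obj2) AND approved(n) -> swims(obj2)]; R5 [metal(y) AND approved(n) -> hot(n)]. ⇒ new: stale(n), swims(obj2), hot(n).
[2] R6 [stale(n) -> locked(y)]; R7 [hot(n) AND stale(n) -> valid(n)]. ⇒ new: locked(y), valid(n).
[3] R8 [locked(y) -> blue(obj2)]. ⇒ new: blue(obj2).
Closure: {approved(n), blue(obj2), closed(n), cold(n), flagged(obj2), hot(n), large(n), locked(y), metal(y), red(n), stale(n), swims(obj2), valid(n)} — 13 facts.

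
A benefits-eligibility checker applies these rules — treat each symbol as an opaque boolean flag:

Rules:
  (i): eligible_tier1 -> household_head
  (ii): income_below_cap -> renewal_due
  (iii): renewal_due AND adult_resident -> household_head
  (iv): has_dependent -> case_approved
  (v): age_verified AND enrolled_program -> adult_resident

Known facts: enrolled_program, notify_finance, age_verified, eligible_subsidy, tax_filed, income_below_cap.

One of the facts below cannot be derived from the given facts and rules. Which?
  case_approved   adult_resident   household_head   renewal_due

case_approved

Round 1 — (ii), (v), derive renewal_due, adult_resident.
Round 2 — (iii), derive household_head.
Derived: adult_resident (round 1), renewal_due (round 1), household_head (round 2). case_approved never appears in any round.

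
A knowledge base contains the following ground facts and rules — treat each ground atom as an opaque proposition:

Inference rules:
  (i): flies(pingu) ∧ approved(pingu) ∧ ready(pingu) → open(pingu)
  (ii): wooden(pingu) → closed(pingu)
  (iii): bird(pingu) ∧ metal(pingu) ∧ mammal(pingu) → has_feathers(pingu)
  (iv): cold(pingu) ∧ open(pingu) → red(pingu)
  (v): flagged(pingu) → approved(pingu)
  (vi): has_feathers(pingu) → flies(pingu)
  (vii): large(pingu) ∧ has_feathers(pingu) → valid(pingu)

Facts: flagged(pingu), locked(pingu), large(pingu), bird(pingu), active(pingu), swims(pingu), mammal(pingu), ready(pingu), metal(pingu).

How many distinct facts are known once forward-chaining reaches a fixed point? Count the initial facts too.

14

Round 1: (iii) [bird(pingu) ∧ metal(pingu) ∧ mammal(pingu) → has_feathers(pingu)]; (v) [flagged(pingu) → approved(pingu)]. New: has_feathers(pingu), approved(pingu).
Round 2: (vi) [has_feathers(pingu) → flies(pingu)]; (vii) [large(pingu) ∧ has_feathers(pingu) → valid(pingu)]. New: flies(pingu), valid(pingu).
Round 3: (i) [flies(pingu) ∧ approved(pingu) ∧ ready(pingu) → open(pingu)]. New: open(pingu).
Closure: {active(pingu), approved(pingu), bird(pingu), flagged(pingu), flies(pingu), has_feathers(pingu), large(pingu), locked(pingu), mammal(pingu), metal(pingu), open(pingu), ready(pingu), swims(pingu), valid(pingu)} — 14 facts.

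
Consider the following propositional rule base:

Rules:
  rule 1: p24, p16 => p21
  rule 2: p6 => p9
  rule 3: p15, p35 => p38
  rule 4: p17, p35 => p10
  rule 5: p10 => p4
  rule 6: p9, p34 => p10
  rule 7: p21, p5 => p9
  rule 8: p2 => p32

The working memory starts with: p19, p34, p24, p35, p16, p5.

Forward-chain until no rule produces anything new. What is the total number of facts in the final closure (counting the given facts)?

10

Round 1 — rule 1, derive p21.
Round 2 — rule 7, derive p9.
Round 3 — rule 6, derive p10.
Round 4 — rule 5, derive p4.
Closure: {p10, p16, p19, p21, p24, p34, p35, p4, p5, p9} — 10 facts.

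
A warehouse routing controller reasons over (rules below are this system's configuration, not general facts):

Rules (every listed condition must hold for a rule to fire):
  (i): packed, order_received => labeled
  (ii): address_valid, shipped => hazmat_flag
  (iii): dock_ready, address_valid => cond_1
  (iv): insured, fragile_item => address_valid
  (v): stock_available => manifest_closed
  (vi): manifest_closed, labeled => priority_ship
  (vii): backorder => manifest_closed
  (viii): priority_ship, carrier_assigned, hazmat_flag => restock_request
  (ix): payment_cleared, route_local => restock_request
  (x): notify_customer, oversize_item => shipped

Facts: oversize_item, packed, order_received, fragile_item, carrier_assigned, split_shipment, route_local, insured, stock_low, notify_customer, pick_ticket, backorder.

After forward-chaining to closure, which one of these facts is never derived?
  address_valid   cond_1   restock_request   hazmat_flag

Round 1 fires (i), (iv), (vii), (x), giving labeled, address_valid, manifest_closed, shipped.
Round 2 fires (ii), (vi), giving hazmat_flag, priority_ship.
Round 3 fires (viii), giving restock_request.
Derived: hazmat_flag (round 2), address_valid (round 1), restock_request (round 3). cond_1 never appears in any round.

cond_1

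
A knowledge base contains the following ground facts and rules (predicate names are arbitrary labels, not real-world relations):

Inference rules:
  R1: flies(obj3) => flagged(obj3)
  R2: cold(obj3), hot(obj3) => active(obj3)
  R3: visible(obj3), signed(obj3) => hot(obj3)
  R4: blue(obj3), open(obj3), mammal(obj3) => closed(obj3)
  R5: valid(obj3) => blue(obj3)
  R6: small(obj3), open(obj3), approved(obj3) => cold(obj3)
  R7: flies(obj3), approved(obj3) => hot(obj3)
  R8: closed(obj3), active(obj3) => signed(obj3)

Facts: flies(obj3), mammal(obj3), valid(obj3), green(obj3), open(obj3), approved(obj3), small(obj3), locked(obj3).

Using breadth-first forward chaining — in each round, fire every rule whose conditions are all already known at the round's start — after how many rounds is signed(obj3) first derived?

3

Round 1 fires R1, R5, R6, R7, giving flagged(obj3), blue(obj3), cold(obj3), hot(obj3).
Round 2 fires R2, R4, giving active(obj3), closed(obj3).
Round 3 fires R8, giving signed(obj3).
signed(obj3) first appears in round 3.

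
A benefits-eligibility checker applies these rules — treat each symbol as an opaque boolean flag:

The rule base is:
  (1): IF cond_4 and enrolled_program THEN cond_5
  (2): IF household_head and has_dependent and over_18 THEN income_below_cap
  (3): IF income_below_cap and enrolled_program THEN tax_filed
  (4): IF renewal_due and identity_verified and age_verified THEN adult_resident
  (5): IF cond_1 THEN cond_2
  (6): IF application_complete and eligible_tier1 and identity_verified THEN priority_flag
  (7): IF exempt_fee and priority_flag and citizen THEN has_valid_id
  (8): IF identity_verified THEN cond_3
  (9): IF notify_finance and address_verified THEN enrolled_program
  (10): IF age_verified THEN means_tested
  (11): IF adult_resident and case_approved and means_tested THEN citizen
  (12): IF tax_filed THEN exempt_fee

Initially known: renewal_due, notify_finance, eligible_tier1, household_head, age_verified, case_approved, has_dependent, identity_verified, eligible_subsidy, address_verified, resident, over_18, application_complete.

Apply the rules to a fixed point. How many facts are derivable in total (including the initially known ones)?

23

Round 1 fires (2), (4), (6), (8), (9), (10), giving income_below_cap, adult_resident, priority_flag, cond_3, enrolled_program, means_tested.
Round 2 fires (3), (11), giving tax_filed, citizen.
Round 3 fires (12), giving exempt_fee.
Round 4 fires (7), giving has_valid_id.
Closure: {address_verified, adult_resident, age_verified, application_complete, case_approved, citizen, cond_3, eligible_subsidy, eligible_tier1, enrolled_program, exempt_fee, has_dependent, has_valid_id, household_head, identity_verified, income_below_cap, means_tested, notify_finance, over_18, priority_flag, renewal_due, resident, tax_filed} — 23 facts.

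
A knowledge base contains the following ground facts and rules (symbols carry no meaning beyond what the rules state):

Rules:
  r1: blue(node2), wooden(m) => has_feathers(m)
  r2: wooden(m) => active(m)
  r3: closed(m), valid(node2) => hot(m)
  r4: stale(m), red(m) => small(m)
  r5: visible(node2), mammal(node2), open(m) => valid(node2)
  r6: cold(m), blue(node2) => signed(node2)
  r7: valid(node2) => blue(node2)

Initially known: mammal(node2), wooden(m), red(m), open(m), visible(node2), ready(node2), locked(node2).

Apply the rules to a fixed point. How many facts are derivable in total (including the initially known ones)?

Round 1: r2 [wooden(m) => active(m)]; r5 [visible(node2), mammal(node2), open(m) => valid(node2)]. New: active(m), valid(node2).
Round 2: r7 [valid(node2) => blue(node2)]. New: blue(node2).
Round 3: r1 [blue(node2), wooden(m) => has_feathers(m)]. New: has_feathers(m).
Closure: {active(m), blue(node2), has_feathers(m), locked(node2), mammal(node2), open(m), ready(node2), red(m), valid(node2), visible(node2), wooden(m)} — 11 facts.

11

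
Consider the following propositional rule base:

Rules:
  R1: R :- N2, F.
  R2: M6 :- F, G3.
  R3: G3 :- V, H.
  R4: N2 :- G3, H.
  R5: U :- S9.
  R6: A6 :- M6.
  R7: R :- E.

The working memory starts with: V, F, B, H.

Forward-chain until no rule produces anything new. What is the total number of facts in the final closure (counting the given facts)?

9

Round 1: R3 [G3 :- V, H.]. New: G3.
Round 2: R2 [M6 :- F, G3.]; R4 [N2 :- G3, H.]. New: M6, N2.
Round 3: R1 [R :- N2, F.]; R6 [A6 :- M6.]. New: R, A6.
Closure: {A6, B, F, G3, H, M6, N2, R, V} — 9 facts.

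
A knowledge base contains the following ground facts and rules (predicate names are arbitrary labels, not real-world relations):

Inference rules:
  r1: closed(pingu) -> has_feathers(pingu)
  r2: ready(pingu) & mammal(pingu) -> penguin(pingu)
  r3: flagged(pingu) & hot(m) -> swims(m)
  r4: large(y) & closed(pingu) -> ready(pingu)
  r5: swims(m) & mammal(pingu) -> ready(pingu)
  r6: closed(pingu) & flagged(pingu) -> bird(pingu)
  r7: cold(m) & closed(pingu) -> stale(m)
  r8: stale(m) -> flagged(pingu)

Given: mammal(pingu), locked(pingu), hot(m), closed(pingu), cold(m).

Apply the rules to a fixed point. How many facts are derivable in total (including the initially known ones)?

[1] r1 [closed(pingu) -> has_feathers(pingu)]; r7 [cold(m) & closed(pingu) -> stale(m)]. ⇒ new: has_feathers(pingu), stale(m).
[2] r8 [stale(m) -> flagged(pingu)]. ⇒ new: flagged(pingu).
[3] r3 [flagged(pingu) & hot(m) -> swims(m)]; r6 [closed(pingu) & flagged(pingu) -> bird(pingu)]. ⇒ new: swims(m), bird(pingu).
[4] r5 [swims(m) & mammal(pingu) -> ready(pingu)]. ⇒ new: ready(pingu).
[5] r2 [ready(pingu) & mammal(pingu) -> penguin(pingu)]. ⇒ new: penguin(pingu).
Closure: {bird(pingu), closed(pingu), cold(m), flagged(pingu), has_feathers(pingu), hot(m), locked(pingu), mammal(pingu), penguin(pingu), ready(pingu), stale(m), swims(m)} — 12 facts.

12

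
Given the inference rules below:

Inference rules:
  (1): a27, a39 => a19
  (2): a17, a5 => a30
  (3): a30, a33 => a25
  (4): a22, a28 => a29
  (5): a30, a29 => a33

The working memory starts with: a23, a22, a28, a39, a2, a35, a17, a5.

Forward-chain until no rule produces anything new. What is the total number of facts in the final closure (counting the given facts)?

Round 1 fires (2), (4), giving a30, a29.
Round 2 fires (5), giving a33.
Round 3 fires (3), giving a25.
Closure: {a17, a2, a22, a23, a25, a28, a29, a30, a33, a35, a39, a5} — 12 facts.

12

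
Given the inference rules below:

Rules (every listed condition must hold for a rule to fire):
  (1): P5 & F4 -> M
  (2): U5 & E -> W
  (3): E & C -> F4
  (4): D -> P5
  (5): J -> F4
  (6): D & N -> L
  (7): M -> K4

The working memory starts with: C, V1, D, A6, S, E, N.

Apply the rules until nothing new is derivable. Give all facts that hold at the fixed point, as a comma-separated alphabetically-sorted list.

A6, C, D, E, F4, K4, L, M, N, P5, S, V1

Round 1: (3) [E & C -> F4]; (4) [D -> P5]; (6) [D & N -> L]. New: F4, P5, L.
Round 2: (1) [P5 & F4 -> M]. New: M.
Round 3: (7) [M -> K4]. New: K4.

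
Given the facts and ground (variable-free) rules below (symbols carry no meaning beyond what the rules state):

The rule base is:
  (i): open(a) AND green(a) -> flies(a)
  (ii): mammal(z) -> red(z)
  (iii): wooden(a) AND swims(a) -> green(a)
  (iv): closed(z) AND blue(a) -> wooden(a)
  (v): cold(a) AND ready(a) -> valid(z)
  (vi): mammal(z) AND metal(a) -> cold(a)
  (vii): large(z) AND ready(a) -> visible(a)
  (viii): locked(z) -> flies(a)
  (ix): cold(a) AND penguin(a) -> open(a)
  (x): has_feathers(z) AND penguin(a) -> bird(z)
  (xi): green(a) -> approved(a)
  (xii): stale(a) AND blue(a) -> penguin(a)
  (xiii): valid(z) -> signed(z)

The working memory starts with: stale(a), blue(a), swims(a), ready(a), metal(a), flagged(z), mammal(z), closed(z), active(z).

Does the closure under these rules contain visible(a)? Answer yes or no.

no

[1] (ii) [mammal(z) -> red(z)]; (iv) [closed(z) AND blue(a) -> wooden(a)]; (vi) [mammal(z) AND metal(a) -> cold(a)]; (xii) [stale(a) AND blue(a) -> penguin(a)]. ⇒ new: red(z), wooden(a), cold(a), penguin(a).
[2] (iii) [wooden(a) AND swims(a) -> green(a)]; (v) [cold(a) AND ready(a) -> valid(z)]; (ix) [cold(a) AND penguin(a) -> open(a)]. ⇒ new: green(a), valid(z), open(a).
[3] (i) [open(a) AND green(a) -> flies(a)]; (xi) [green(a) -> approved(a)]; (xiii) [valid(z) -> signed(z)]. ⇒ new: flies(a), approved(a), signed(z).
Fixed point reached. visible(a) is concluded only by (vii); (vii) needs large(z) (never derived).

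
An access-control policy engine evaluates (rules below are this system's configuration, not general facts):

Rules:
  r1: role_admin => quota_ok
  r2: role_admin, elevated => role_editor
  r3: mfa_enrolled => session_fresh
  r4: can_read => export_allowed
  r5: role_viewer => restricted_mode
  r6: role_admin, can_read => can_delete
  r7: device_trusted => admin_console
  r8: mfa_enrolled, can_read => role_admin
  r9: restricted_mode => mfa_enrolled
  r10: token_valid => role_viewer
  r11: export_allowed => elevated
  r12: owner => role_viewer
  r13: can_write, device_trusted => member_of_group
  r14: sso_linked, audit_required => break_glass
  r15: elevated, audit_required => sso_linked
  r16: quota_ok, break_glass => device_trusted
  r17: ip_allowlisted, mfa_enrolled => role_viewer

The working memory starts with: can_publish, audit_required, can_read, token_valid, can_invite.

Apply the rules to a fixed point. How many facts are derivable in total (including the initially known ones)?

19

[1] r4 [can_read => export_allowed]; r10 [token_valid => role_viewer]. ⇒ new: export_allowed, role_viewer.
[2] r5 [role_viewer => restricted_mode]; r11 [export_allowed => elevated]. ⇒ new: restricted_mode, elevated.
[3] r9 [restricted_mode => mfa_enrolled]; r15 [elevated, audit_required => sso_linked]. ⇒ new: mfa_enrolled, sso_linked.
[4] r3 [mfa_enrolled => session_fresh]; r8 [mfa_enrolled, can_read => role_admin]; r14 [sso_linked, audit_required => break_glass]. ⇒ new: session_fresh, role_admin, break_glass.
[5] r1 [role_admin => quota_ok]; r2 [role_admin, elevated => role_editor]; r6 [role_admin, can_read => can_delete]. ⇒ new: quota_ok, role_editor, can_delete.
[6] r16 [quota_ok, break_glass => device_trusted]. ⇒ new: device_trusted.
[7] r7 [device_trusted => admin_console]. ⇒ new: admin_console.
Closure: {admin_console, audit_required, break_glass, can_delete, can_invite, can_publish, can_read, device_trusted, elevated, export_allowed, mfa_enrolled, quota_ok, restricted_mode, role_admin, role_editor, role_viewer, session_fresh, sso_linked, token_valid} — 19 facts.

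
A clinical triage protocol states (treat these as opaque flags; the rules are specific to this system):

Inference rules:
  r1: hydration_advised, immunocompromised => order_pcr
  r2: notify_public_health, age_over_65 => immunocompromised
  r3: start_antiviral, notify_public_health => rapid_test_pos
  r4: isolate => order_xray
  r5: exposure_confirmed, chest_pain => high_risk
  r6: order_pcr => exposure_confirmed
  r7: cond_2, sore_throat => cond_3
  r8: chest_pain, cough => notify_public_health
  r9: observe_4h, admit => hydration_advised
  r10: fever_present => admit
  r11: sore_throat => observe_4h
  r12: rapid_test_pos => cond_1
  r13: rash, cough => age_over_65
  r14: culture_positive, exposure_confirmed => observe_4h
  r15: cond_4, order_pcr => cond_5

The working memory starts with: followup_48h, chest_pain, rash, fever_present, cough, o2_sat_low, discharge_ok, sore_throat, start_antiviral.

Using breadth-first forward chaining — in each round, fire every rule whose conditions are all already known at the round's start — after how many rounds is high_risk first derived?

5

Round 1: r8 [chest_pain, cough => notify_public_health]; r10 [fever_present => admit]; r11 [sore_throat => observe_4h]; r13 [rash, cough => age_over_65]. New: notify_public_health, admit, observe_4h, age_over_65.
Round 2: r2 [notify_public_health, age_over_65 => immunocompromised]; r3 [start_antiviral, notify_public_health => rapid_test_pos]; r9 [observe_4h, admit => hydration_advised]. New: immunocompromised, rapid_test_pos, hydration_advised.
Round 3: r1 [hydration_advised, immunocompromised => order_pcr]; r12 [rapid_test_pos => cond_1]. New: order_pcr, cond_1.
Round 4: r6 [order_pcr => exposure_confirmed]. New: exposure_confirmed.
Round 5: r5 [exposure_confirmed, chest_pain => high_risk]. New: high_risk.
high_risk first appears in round 5.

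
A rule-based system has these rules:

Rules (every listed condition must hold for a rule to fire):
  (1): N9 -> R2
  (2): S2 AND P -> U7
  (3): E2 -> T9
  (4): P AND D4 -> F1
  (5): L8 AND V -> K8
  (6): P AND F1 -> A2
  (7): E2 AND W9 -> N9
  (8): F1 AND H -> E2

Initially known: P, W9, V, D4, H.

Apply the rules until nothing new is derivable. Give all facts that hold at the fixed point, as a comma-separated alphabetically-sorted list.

A2, D4, E2, F1, H, N9, P, R2, T9, V, W9

Round 1 fires (4), giving F1.
Round 2 fires (6), (8), giving A2, E2.
Round 3 fires (3), (7), giving T9, N9.
Round 4 fires (1), giving R2.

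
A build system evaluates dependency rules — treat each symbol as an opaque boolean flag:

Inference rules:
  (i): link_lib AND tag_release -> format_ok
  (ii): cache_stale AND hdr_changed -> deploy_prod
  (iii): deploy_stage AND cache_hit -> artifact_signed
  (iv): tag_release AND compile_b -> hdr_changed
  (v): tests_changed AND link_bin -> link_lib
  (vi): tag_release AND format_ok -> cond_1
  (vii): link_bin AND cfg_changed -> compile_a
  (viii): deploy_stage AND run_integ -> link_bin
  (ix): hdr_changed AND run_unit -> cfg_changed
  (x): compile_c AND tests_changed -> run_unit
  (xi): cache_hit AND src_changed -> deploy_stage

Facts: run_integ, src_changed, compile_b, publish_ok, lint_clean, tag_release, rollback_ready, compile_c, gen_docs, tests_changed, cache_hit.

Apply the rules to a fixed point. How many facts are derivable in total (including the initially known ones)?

[1] (iv) [tag_release AND compile_b -> hdr_changed]; (x) [compile_c AND tests_changed -> run_unit]; (xi) [cache_hit AND src_changed -> deploy_stage]. ⇒ new: hdr_changed, run_unit, deploy_stage.
[2] (iii) [deploy_stage AND cache_hit -> artifact_signed]; (viii) [deploy_stage AND run_integ -> link_bin]; (ix) [hdr_changed AND run_unit -> cfg_changed]. ⇒ new: artifact_signed, link_bin, cfg_changed.
[3] (v) [tests_changed AND link_bin -> link_lib]; (vii) [link_bin AND cfg_changed -> compile_a]. ⇒ new: link_lib, compile_a.
[4] (i) [link_lib AND tag_release -> format_ok]. ⇒ new: format_ok.
[5] (vi) [tag_release AND format_ok -> cond_1]. ⇒ new: cond_1.
Closure: {artifact_signed, cache_hit, cfg_changed, compile_a, compile_b, compile_c, cond_1, deploy_stage, format_ok, gen_docs, hdr_changed, link_bin, link_lib, lint_clean, publish_ok, rollback_ready, run_integ, run_unit, src_changed, tag_release, tests_changed} — 21 facts.

21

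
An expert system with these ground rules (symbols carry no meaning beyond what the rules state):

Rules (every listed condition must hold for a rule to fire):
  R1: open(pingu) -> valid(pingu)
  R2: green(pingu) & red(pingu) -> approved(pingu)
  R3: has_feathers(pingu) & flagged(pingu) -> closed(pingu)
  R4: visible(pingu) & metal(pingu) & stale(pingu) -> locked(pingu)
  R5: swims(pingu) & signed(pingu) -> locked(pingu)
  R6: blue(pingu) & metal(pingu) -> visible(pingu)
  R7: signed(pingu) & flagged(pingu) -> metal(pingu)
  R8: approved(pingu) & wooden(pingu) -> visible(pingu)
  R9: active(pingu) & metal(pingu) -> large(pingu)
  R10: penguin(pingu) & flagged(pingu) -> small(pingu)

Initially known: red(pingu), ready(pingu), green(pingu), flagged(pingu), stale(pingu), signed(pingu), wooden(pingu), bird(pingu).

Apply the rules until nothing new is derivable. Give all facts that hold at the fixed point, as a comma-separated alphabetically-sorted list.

approved(pingu), bird(pingu), flagged(pingu), green(pingu), locked(pingu), metal(pingu), ready(pingu), red(pingu), signed(pingu), stale(pingu), visible(pingu), wooden(pingu)

Round 1 — R2, R7, derive approved(pingu), metal(pingu).
Round 2 — R8, derive visible(pingu).
Round 3 — R4, derive locked(pingu).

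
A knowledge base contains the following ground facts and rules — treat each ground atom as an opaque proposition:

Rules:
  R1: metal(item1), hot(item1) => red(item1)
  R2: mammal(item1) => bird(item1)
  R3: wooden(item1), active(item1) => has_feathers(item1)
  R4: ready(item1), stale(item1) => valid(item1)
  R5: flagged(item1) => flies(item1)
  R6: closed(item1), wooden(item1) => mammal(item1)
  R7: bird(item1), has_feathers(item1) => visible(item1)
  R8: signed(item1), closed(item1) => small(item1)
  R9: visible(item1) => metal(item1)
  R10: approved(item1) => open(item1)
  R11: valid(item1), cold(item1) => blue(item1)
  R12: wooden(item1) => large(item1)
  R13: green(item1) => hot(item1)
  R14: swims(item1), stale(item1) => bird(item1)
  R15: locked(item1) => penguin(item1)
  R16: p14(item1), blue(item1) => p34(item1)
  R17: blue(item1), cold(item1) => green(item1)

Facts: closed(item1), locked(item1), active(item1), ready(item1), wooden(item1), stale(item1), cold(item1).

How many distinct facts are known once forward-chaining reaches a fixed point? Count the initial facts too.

19

Round 1: R3 [wooden(item1), active(item1) => has_feathers(item1)]; R4 [ready(item1), stale(item1) => valid(item1)]; R6 [closed(item1), wooden(item1) => mammal(item1)]; R12 [wooden(item1) => large(item1)]; R15 [locked(item1) => penguin(item1)]. Adds has_feathers(item1), valid(item1), mammal(item1), large(item1), penguin(item1).
Round 2: R2 [mammal(item1) => bird(item1)]; R11 [valid(item1), cold(item1) => blue(item1)]. Adds bird(item1), blue(item1).
Round 3: R7 [bird(item1), has_feathers(item1) => visible(item1)]; R17 [blue(item1), cold(item1) => green(item1)]. Adds visible(item1), green(item1).
Round 4: R9 [visible(item1) => metal(item1)]; R13 [green(item1) => hot(item1)]. Adds metal(item1), hot(item1).
Round 5: R1 [metal(item1), hot(item1) => red(item1)]. Adds red(item1).
Closure: {active(item1), bird(item1), blue(item1), closed(item1), cold(item1), green(item1), has_feathers(item1), hot(item1), large(item1), locked(item1), mammal(item1), metal(item1), penguin(item1), ready(item1), red(item1), stale(item1), valid(item1), visible(item1), wooden(item1)} — 19 facts.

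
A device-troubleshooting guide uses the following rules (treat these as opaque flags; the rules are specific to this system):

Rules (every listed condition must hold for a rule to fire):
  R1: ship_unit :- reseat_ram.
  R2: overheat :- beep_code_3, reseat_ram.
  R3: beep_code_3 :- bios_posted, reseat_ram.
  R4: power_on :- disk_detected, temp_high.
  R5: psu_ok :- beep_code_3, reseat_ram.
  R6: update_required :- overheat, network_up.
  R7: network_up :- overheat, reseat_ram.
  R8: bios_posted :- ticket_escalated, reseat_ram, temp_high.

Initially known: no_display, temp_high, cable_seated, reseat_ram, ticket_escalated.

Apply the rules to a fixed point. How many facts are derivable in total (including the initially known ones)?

12

Round 1 — R1, R8, derive ship_unit, bios_posted.
Round 2 — R3, derive beep_code_3.
Round 3 — R2, R5, derive overheat, psu_ok.
Round 4 — R7, derive network_up.
Round 5 — R6, derive update_required.
Closure: {beep_code_3, bios_posted, cable_seated, network_up, no_display, overheat, psu_ok, reseat_ram, ship_unit, temp_high, ticket_escalated, update_required} — 12 facts.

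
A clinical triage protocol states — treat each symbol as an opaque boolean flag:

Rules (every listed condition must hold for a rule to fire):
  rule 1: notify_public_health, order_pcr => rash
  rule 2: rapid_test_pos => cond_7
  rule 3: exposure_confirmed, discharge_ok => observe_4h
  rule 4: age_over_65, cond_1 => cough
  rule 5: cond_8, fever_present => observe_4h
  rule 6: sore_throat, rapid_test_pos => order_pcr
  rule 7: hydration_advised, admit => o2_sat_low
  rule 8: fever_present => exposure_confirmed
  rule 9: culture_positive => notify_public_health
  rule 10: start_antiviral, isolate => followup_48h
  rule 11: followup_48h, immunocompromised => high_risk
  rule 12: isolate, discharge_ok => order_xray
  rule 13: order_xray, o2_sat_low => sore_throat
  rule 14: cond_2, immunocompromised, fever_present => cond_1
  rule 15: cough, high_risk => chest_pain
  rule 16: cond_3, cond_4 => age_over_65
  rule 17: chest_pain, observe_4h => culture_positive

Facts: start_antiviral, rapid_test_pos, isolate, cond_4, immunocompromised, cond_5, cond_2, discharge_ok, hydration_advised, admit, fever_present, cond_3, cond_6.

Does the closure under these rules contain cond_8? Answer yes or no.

[1] rule 2 [rapid_test_pos => cond_7]; rule 7 [hydration_advised, admit => o2_sat_low]; rule 8 [fever_present => exposure_confirmed]; rule 10 [start_antiviral, isolate => followup_48h]; rule 12 [isolate, discharge_ok => order_xray]; rule 14 [cond_2, immunocompromised, fever_present => cond_1]; rule 16 [cond_3, cond_4 => age_over_65]. ⇒ new: cond_7, o2_sat_low, exposure_confirmed, followup_48h, order_xray, cond_1, age_over_65.
[2] rule 3 [exposure_confirmed, discharge_ok => observe_4h]; rule 4 [age_over_65, cond_1 => cough]; rule 11 [followup_48h, immunocompromised => high_risk]; rule 13 [order_xray, o2_sat_low => sore_throat]. ⇒ new: observe_4h, cough, high_risk, sore_throat.
[3] rule 6 [sore_throat, rapid_test_pos => order_pcr]; rule 15 [cough, high_risk => chest_pain]. ⇒ new: order_pcr, chest_pain.
[4] rule 17 [chest_pain, observe_4h => culture_positive]. ⇒ new: culture_positive.
[5] rule 9 [culture_positive => notify_public_health]. ⇒ new: notify_public_health.
[6] rule 1 [notify_public_health, order_pcr => rash]. ⇒ new: rash.
Fixed point reached. No rule has cond_8 as a consequent, and it is not given.

no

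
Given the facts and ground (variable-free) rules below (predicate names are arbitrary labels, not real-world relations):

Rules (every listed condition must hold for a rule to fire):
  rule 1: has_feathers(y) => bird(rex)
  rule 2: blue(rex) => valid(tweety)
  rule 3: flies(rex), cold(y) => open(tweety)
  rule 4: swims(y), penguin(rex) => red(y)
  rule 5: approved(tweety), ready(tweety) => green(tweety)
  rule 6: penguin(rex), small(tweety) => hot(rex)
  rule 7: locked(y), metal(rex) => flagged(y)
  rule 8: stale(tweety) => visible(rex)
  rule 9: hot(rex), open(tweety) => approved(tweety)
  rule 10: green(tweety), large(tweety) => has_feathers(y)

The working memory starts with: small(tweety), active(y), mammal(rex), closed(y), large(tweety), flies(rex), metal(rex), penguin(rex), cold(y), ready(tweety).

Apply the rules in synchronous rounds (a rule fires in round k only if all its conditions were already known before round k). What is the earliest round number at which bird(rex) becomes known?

5

Round 1 fires rule 3, rule 6, giving open(tweety), hot(rex).
Round 2 fires rule 9, giving approved(tweety).
Round 3 fires rule 5, giving green(tweety).
Round 4 fires rule 10, giving has_feathers(y).
Round 5 fires rule 1, giving bird(rex).
bird(rex) first appears in round 5.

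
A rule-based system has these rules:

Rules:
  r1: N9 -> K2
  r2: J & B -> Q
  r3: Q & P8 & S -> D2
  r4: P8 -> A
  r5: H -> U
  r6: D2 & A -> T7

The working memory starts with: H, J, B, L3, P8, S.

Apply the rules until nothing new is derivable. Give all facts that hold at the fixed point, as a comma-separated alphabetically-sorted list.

Round 1 — r2, r4, r5, derive Q, A, U.
Round 2 — r3, derive D2.
Round 3 — r6, derive T7.

A, B, D2, H, J, L3, P8, Q, S, T7, U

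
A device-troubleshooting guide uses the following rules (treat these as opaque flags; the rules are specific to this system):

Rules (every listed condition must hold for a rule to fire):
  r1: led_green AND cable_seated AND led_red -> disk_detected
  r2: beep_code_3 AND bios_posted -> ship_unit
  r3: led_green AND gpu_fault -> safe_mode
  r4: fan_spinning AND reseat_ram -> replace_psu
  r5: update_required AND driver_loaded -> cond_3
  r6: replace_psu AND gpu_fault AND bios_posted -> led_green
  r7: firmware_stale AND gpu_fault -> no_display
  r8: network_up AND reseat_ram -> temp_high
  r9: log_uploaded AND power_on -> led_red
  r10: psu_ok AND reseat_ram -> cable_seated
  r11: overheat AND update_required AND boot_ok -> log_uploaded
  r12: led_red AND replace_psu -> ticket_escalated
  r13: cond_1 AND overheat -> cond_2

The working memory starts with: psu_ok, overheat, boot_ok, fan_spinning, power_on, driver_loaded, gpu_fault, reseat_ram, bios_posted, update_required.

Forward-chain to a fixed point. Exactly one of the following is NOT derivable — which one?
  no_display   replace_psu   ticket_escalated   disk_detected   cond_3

no_display

Round 1: r4 [fan_spinning AND reseat_ram -> replace_psu]; r5 [update_required AND driver_loaded -> cond_3]; r10 [psu_ok AND reseat_ram -> cable_seated]; r11 [overheat AND update_required AND boot_ok -> log_uploaded]. Adds replace_psu, cond_3, cable_seated, log_uploaded.
Round 2: r6 [replace_psu AND gpu_fault AND bios_posted -> led_green]; r9 [log_uploaded AND power_on -> led_red]. Adds led_green, led_red.
Round 3: r1 [led_green AND cable_seated AND led_red -> disk_detected]; r3 [led_green AND gpu_fault -> safe_mode]; r12 [led_red AND replace_psu -> ticket_escalated]. Adds disk_detected, safe_mode, ticket_escalated.
Derived: ticket_escalated (round 3), disk_detected (round 3), cond_3 (round 1), replace_psu (round 1). no_display never appears in any round.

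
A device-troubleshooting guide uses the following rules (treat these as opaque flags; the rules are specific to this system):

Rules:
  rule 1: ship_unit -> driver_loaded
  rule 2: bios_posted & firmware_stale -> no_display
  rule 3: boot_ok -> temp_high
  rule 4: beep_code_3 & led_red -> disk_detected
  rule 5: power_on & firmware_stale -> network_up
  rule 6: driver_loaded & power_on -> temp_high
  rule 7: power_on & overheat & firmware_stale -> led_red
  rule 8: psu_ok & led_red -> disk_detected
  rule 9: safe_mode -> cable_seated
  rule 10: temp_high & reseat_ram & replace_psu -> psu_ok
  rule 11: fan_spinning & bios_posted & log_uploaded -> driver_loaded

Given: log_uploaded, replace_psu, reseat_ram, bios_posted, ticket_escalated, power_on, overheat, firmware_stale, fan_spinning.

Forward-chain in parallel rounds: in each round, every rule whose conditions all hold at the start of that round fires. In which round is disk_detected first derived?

Round 1: rule 2 [bios_posted & firmware_stale -> no_display]; rule 5 [power_on & firmware_stale -> network_up]; rule 7 [power_on & overheat & firmware_stale -> led_red]; rule 11 [fan_spinning & bios_posted & log_uploaded -> driver_loaded]. New: no_display, network_up, led_red, driver_loaded.
Round 2: rule 6 [driver_loaded & power_on -> temp_high]. New: temp_high.
Round 3: rule 10 [temp_high & reseat_ram & replace_psu -> psu_ok]. New: psu_ok.
Round 4: rule 8 [psu_ok & led_red -> disk_detected]. New: disk_detected.
disk_detected first appears in round 4.

4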